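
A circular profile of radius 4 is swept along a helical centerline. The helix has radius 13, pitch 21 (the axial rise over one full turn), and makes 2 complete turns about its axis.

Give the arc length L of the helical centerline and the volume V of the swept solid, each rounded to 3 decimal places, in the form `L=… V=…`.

L=168.675 V=8478.553

2πR = 2π·13 = 81.681409
per-turn = √(81.681409² + 21²) = √(6671.8526 + 441) = √7112.8526 = 84.337729
L = 2 × 84.337729 = 168.675459
V = π·4² × L = 50.265482 × 168.675459 = 8478.553300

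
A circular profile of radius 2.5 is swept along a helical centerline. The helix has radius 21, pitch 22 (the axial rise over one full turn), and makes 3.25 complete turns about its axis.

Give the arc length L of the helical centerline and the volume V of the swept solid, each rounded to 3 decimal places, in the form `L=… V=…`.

2πR = 2π·21 = 131.946891
per-turn = √(131.946891² + 22²) = √(17409.9822 + 484) = √17893.9822 = 133.768390
L = 3.25 × 133.768390 = 434.747268
V = π·2.5² × L = 19.634954 × 434.747268 = 8536.242636

L=434.747 V=8536.243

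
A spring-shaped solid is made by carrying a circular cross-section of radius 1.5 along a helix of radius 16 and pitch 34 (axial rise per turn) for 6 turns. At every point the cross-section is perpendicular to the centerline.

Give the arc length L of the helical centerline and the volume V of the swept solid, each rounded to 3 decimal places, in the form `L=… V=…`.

2πR = 2π·16 = 100.530965
per-turn = √(100.530965² + 34²) = √(10106.4749 + 1156) = √11262.4749 = 106.124808
L = 6 × 106.124808 = 636.748849
V = π·1.5² × L = 7.068583 × 636.748849 = 4500.912389

L=636.749 V=4500.912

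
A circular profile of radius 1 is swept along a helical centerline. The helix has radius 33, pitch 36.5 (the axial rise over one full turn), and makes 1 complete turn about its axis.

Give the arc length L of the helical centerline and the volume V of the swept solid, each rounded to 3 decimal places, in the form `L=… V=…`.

L=210.533 V=661.410

2πR = 2π·33 = 207.345115
per-turn = √(207.345115² + 36.5²) = √(42991.9968 + 1332.25) = √44324.2468 = 210.533244
L = 1 × 210.533244 = 210.533244
V = π·1² × L = 3.141593 × 210.533244 = 661.409692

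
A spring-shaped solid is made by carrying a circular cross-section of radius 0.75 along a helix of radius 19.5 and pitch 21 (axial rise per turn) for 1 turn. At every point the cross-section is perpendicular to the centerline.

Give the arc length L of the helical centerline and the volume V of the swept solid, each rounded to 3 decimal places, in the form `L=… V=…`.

2πR = 2π·19.5 = 122.522113
per-turn = √(122.522113² + 21²) = √(15011.6683 + 441) = √15452.6683 = 124.308762
L = 1 × 124.308762 = 124.308762
V = π·0.75² × L = 1.767146 × 124.308762 = 219.671715

L=124.309 V=219.672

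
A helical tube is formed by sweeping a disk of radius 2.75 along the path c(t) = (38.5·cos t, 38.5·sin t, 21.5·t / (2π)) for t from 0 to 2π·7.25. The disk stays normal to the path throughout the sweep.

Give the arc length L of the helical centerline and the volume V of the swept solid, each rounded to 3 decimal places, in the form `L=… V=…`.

2πR = 2π·38.5 = 241.902634
per-turn = √(241.902634² + 21.5²) = √(58516.8845 + 462.25) = √58979.1345 = 242.856201
L = 7.25 × 242.856201 = 1760.707459
V = π·2.75² × L = 23.758294 × 1760.707459 = 41831.406243

L=1760.707 V=41831.406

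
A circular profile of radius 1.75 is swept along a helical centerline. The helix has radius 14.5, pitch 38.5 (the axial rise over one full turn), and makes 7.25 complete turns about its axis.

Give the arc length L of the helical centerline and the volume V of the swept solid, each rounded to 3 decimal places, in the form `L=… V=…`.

L=717.075 V=6899.075

2πR = 2π·14.5 = 91.106187
per-turn = √(91.106187² + 38.5²) = √(8300.3373 + 1482.25) = √9782.5873 = 98.906963
L = 7.25 × 98.906963 = 717.075481
V = π·1.75² × L = 9.621128 × 717.075481 = 6899.074628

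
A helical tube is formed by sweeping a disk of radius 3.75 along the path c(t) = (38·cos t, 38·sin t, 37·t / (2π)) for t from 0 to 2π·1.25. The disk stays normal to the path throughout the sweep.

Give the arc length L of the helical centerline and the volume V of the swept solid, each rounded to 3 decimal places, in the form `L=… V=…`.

L=302.014 V=13342.554

2πR = 2π·38 = 238.761042
per-turn = √(238.761042² + 37²) = √(57006.8350 + 1369) = √58375.8350 = 241.610917
L = 1.25 × 241.610917 = 302.013646
V = π·3.75² × L = 44.178647 × 302.013646 = 13342.554152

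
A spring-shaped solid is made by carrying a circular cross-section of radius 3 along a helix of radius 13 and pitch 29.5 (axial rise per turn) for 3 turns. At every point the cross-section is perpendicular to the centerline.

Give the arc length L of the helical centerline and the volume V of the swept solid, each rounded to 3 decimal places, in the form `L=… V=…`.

L=260.536 V=7366.477

2πR = 2π·13 = 81.681409
per-turn = √(81.681409² + 29.5²) = √(6671.8526 + 870.25) = √7542.1026 = 86.845280
L = 3 × 86.845280 = 260.535839
V = π·3² × L = 28.274334 × 260.535839 = 7366.477288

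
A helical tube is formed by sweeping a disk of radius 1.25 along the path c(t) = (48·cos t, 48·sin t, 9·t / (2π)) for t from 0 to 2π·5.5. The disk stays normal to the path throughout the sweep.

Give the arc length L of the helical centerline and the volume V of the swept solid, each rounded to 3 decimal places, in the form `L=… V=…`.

L=1659.499 V=8146.048

2πR = 2π·48 = 301.592895
per-turn = √(301.592895² + 9²) = √(90958.2742 + 81) = √91039.2742 = 301.727152
L = 5.5 × 301.727152 = 1659.499335
V = π·1.25² × L = 4.908739 × 1659.499335 = 8146.048312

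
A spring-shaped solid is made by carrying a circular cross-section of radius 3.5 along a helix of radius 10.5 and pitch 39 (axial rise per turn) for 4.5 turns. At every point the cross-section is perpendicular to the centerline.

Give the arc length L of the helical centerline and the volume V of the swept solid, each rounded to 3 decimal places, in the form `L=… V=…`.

2πR = 2π·10.5 = 65.973446
per-turn = √(65.973446² + 39²) = √(4352.4955 + 1521) = √5873.4955 = 76.638734
L = 4.5 × 76.638734 = 344.874303
V = π·3.5² × L = 38.484510 × 344.874303 = 13272.318555

L=344.874 V=13272.319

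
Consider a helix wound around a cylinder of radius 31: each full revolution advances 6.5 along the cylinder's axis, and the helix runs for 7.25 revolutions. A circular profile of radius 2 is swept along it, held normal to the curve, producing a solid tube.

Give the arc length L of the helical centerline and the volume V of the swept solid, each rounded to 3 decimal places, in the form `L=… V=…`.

L=1412.932 V=17755.427

2πR = 2π·31 = 194.778745
per-turn = √(194.778745² + 6.5²) = √(37938.7593 + 42.25) = √37981.0093 = 194.887171
L = 7.25 × 194.887171 = 1412.931988
V = π·2² × L = 12.566371 × 1412.931988 = 17755.427012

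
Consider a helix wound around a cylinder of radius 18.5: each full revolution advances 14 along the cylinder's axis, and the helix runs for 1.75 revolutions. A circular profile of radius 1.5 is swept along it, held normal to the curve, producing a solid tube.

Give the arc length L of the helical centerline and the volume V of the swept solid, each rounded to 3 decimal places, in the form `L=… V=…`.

2πR = 2π·18.5 = 116.238928
per-turn = √(116.238928² + 14²) = √(13511.4884 + 196) = √13707.4884 = 117.078984
L = 1.75 × 117.078984 = 204.888221
V = π·1.5² × L = 7.068583 × 204.888221 = 1448.269496

L=204.888 V=1448.269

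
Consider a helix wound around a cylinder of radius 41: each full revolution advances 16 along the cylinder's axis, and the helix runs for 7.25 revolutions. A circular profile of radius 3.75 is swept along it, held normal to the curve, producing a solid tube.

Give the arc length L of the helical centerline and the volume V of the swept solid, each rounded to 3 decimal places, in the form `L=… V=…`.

L=1871.276 V=82670.428

2πR = 2π·41 = 257.610598
per-turn = √(257.610598² + 16²) = √(66363.2200 + 256) = √66619.2200 = 258.106993
L = 7.25 × 258.106993 = 1871.275701
V = π·3.75² × L = 44.178647 × 1871.275701 = 82670.428076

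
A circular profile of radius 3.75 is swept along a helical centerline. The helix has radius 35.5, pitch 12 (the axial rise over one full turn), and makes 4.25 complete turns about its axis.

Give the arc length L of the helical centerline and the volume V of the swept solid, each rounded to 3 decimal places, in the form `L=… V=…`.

L=949.346 V=41940.842

2πR = 2π·35.5 = 223.053078
per-turn = √(223.053078² + 12²) = √(49752.6758 + 144) = √49896.6758 = 223.375638
L = 4.25 × 223.375638 = 949.346463
V = π·3.75² × L = 44.178647 × 949.346463 = 41940.841966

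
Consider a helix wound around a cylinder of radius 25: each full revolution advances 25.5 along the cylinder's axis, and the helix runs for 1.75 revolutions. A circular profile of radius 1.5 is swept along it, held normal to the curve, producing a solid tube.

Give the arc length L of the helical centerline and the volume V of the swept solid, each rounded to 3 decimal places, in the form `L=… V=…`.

L=278.488 V=1968.515

2πR = 2π·25 = 157.079633
per-turn = √(157.079633² + 25.5²) = √(24674.0110 + 650.25) = √25324.2610 = 159.135983
L = 1.75 × 159.135983 = 278.487970
V = π·1.5² × L = 7.068583 × 278.487970 = 1968.515460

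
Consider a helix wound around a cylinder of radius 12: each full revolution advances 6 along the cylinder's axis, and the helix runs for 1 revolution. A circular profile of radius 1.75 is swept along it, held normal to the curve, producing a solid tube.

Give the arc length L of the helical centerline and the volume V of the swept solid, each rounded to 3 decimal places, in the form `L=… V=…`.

2πR = 2π·12 = 75.398224
per-turn = √(75.398224² + 6²) = √(5684.8921 + 36) = √5720.8921 = 75.636579
L = 1 × 75.636579 = 75.636579
V = π·1.75² × L = 9.621128 × 75.636579 = 727.709174

L=75.637 V=727.709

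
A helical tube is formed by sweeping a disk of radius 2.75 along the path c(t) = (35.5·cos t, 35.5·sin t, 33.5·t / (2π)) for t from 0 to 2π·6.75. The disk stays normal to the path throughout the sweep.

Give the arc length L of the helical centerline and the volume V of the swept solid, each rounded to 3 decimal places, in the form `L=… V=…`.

2πR = 2π·35.5 = 223.053078
per-turn = √(223.053078² + 33.5²) = √(49752.6758 + 1122.25) = √50874.9258 = 225.554707
L = 6.75 × 225.554707 = 1522.494271
V = π·2.75² × L = 23.758294 × 1522.494271 = 36171.867185

L=1522.494 V=36171.867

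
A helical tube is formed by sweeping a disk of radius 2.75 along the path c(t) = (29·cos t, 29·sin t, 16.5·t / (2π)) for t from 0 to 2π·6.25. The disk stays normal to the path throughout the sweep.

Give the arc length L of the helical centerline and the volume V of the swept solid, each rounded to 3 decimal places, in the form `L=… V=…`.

L=1143.487 V=27167.300

2πR = 2π·29 = 182.212374
per-turn = √(182.212374² + 16.5²) = √(33201.3492 + 272.25) = √33473.5992 = 182.957916
L = 6.25 × 182.957916 = 1143.486978
V = π·2.75² × L = 23.758294 × 1143.486978 = 27167.300316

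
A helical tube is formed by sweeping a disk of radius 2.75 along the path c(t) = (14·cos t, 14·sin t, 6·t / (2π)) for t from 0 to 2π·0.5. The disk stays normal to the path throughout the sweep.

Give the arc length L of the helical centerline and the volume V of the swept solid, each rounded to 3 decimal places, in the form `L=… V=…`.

L=44.084 V=1047.372

2πR = 2π·14 = 87.964594
per-turn = √(87.964594² + 6²) = √(7737.7699 + 36) = √7773.7699 = 88.168985
L = 0.5 × 88.168985 = 44.084492
V = π·2.75² × L = 23.758294 × 44.084492 = 1047.372349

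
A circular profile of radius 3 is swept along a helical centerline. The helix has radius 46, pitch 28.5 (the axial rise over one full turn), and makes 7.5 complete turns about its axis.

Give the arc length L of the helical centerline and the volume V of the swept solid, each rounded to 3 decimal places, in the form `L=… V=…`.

L=2178.212 V=61587.495

2πR = 2π·46 = 289.026524
per-turn = √(289.026524² + 28.5²) = √(83536.3317 + 812.25) = √84348.5817 = 290.428273
L = 7.5 × 290.428273 = 2178.212046
V = π·3² × L = 28.274334 × 2178.212046 = 61587.494658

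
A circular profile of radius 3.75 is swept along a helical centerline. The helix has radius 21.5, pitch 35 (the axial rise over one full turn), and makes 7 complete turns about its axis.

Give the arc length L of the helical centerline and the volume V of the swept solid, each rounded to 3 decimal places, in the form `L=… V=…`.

2πR = 2π·21.5 = 135.088484
per-turn = √(135.088484² + 35²) = √(18248.8985 + 1225) = √19473.8985 = 139.548911
L = 7 × 139.548911 = 976.842376
V = π·3.75² × L = 44.178647 × 976.842376 = 43155.574220

L=976.842 V=43155.574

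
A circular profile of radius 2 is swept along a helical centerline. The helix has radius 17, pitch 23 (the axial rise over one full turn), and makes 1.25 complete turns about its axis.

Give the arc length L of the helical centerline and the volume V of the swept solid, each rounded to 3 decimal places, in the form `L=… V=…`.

2πR = 2π·17 = 106.814150
per-turn = √(106.814150² + 23²) = √(11409.2627 + 529) = √11938.2627 = 109.262357
L = 1.25 × 109.262357 = 136.577946
V = π·2² × L = 12.566371 × 136.577946 = 1716.289093

L=136.578 V=1716.289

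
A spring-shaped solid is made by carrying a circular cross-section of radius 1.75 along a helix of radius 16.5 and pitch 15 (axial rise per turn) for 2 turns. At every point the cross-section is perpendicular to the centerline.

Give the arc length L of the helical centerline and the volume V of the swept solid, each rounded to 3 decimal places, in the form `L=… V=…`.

2πR = 2π·16.5 = 103.672558
per-turn = √(103.672558² + 15²) = √(10747.9992 + 225) = √10972.9992 = 104.752084
L = 2 × 104.752084 = 209.504169
V = π·1.75² × L = 9.621128 × 209.504169 = 2015.666321

L=209.504 V=2015.666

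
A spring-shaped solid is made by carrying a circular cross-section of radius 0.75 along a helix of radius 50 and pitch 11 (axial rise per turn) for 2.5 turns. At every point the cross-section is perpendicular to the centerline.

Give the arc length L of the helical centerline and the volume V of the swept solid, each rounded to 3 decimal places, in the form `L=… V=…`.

2πR = 2π·50 = 314.159265
per-turn = √(314.159265² + 11²) = √(98696.0440 + 121) = √98817.0440 = 314.351784
L = 2.5 × 314.351784 = 785.879460
V = π·0.75² × L = 1.767146 × 785.879460 = 1388.763640

L=785.879 V=1388.764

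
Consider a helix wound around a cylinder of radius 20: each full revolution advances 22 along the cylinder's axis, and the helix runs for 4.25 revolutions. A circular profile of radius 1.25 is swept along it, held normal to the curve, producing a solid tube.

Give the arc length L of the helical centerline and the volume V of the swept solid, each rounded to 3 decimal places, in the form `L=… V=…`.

L=542.194 V=2661.486

2πR = 2π·20 = 125.663706
per-turn = √(125.663706² + 22²) = √(15791.3670 + 484) = √16275.3670 = 127.574947
L = 4.25 × 127.574947 = 542.193524
V = π·1.25² × L = 4.908739 × 542.193524 = 2661.486236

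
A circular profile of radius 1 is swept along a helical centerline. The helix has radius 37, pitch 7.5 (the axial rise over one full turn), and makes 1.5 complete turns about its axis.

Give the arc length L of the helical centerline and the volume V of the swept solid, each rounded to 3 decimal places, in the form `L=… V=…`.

L=348.898 V=1096.096

2πR = 2π·37 = 232.477856
per-turn = √(232.477856² + 7.5²) = √(54045.9537 + 56.25) = √54102.2037 = 232.598804
L = 1.5 × 232.598804 = 348.898206
V = π·1² × L = 3.141593 × 348.898206 = 1096.096042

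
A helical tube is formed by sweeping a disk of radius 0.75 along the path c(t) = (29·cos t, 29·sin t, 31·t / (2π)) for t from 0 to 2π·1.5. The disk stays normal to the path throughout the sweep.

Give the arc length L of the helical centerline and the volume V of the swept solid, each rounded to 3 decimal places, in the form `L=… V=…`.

L=277.246 V=489.934

2πR = 2π·29 = 182.212374
per-turn = √(182.212374² + 31²) = √(33201.3492 + 961) = √34162.3492 = 184.830596
L = 1.5 × 184.830596 = 277.245894
V = π·0.75² × L = 1.767146 × 277.245894 = 489.933936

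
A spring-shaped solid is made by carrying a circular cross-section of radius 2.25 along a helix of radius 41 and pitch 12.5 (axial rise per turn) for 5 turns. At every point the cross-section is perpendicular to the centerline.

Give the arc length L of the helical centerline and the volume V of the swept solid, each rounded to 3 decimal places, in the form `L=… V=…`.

L=1289.568 V=20509.700

2πR = 2π·41 = 257.610598
per-turn = √(257.610598² + 12.5²) = √(66363.2200 + 156.25) = √66519.4700 = 257.913687
L = 5 × 257.913687 = 1289.568435
V = π·2.25² × L = 15.904313 × 1289.568435 = 20509.699786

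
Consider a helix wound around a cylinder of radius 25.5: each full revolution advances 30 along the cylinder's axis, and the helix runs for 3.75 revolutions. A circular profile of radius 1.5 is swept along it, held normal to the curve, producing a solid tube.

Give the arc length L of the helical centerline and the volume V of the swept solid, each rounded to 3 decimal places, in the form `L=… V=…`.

2πR = 2π·25.5 = 160.221225
per-turn = √(160.221225² + 30²) = √(25670.8410 + 900) = √26570.8410 = 163.005647
L = 3.75 × 163.005647 = 611.271177
V = π·1.5² × L = 7.068583 × 611.271177 = 4320.821340

L=611.271 V=4320.821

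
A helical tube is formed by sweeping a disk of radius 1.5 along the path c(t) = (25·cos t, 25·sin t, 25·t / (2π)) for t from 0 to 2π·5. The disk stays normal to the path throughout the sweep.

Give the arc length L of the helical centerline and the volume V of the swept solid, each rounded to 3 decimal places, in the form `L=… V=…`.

L=795.283 V=5621.525

2πR = 2π·25 = 157.079633
per-turn = √(157.079633² + 25²) = √(24674.0110 + 625) = √25299.0110 = 159.056628
L = 5 × 159.056628 = 795.283141
V = π·1.5² × L = 7.068583 × 795.283141 = 5621.525268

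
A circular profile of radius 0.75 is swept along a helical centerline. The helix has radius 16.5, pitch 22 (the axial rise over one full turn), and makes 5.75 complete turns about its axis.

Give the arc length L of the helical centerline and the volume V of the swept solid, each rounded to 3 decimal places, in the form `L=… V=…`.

L=609.391 V=1076.884

2πR = 2π·16.5 = 103.672558
per-turn = √(103.672558² + 22²) = √(10747.9992 + 484) = √11231.9992 = 105.981127
L = 5.75 × 105.981127 = 609.391478
V = π·0.75² × L = 1.767146 × 609.391478 = 1076.883632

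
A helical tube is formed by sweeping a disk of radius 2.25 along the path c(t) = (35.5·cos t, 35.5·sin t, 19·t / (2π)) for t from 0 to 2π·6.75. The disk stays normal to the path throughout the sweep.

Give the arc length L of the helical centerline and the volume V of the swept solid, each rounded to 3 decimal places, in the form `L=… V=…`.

2πR = 2π·35.5 = 223.053078
per-turn = √(223.053078² + 19²) = √(49752.6758 + 361) = √50113.6758 = 223.860840
L = 6.75 × 223.860840 = 1511.060672
V = π·2.25² × L = 15.904313 × 1511.060672 = 24032.381593

L=1511.061 V=24032.382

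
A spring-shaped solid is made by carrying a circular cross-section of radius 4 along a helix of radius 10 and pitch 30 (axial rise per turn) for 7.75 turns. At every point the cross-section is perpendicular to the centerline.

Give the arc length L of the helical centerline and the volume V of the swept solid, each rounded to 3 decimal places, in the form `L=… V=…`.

L=539.605 V=27123.503

2πR = 2π·10 = 62.831853
per-turn = √(62.831853² + 30²) = √(3947.8418 + 900) = √4847.8418 = 69.626444
L = 7.75 × 69.626444 = 539.604944
V = π·4² × L = 50.265482 × 539.604944 = 27123.502853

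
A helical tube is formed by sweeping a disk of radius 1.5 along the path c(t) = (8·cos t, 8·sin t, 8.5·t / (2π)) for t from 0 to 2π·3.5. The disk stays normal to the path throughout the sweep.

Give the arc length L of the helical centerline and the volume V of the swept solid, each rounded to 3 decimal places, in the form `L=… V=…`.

2πR = 2π·8 = 50.265482
per-turn = √(50.265482² + 8.5²) = √(2526.6187 + 72.25) = √2598.8687 = 50.979101
L = 3.5 × 50.979101 = 178.426853
V = π·1.5² × L = 7.068583 × 178.426853 = 1261.225104

L=178.427 V=1261.225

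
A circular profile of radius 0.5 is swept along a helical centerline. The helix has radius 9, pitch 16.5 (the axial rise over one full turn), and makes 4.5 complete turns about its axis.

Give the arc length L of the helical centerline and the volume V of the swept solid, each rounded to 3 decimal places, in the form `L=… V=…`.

L=265.080 V=208.194

2πR = 2π·9 = 56.548668
per-turn = √(56.548668² + 16.5²) = √(3197.7518 + 272.25) = √3470.0018 = 58.906721
L = 4.5 × 58.906721 = 265.080246
V = π·0.5² × L = 0.785398 × 265.080246 = 208.193539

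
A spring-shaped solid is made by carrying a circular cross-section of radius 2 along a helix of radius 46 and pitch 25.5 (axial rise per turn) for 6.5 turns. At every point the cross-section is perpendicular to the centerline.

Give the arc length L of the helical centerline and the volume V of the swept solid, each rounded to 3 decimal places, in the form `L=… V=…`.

L=1885.970 V=23699.799

2πR = 2π·46 = 289.026524
per-turn = √(289.026524² + 25.5²) = √(83536.3317 + 650.25) = √84186.5817 = 290.149240
L = 6.5 × 290.149240 = 1885.970062
V = π·2² × L = 12.566371 × 1885.970062 = 23699.798767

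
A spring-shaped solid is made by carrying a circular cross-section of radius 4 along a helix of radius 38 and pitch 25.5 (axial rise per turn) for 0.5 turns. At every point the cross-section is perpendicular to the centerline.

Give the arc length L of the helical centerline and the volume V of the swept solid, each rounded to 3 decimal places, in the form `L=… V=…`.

2πR = 2π·38 = 238.761042
per-turn = √(238.761042² + 25.5²) = √(57006.8350 + 650.25) = √57657.0850 = 240.118898
L = 0.5 × 240.118898 = 120.059449
V = π·4² × L = 50.265482 × 120.059449 = 6034.846119

L=120.059 V=6034.846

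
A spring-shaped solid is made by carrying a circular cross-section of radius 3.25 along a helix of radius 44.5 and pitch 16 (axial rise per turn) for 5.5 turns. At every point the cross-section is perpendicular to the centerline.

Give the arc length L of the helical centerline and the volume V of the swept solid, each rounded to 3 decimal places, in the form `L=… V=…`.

2πR = 2π·44.5 = 279.601746
per-turn = √(279.601746² + 16²) = √(78177.1365 + 256) = √78433.1365 = 280.059166
L = 5.5 × 280.059166 = 1540.325413
V = π·3.25² × L = 33.183072 × 1540.325413 = 51112.729705

L=1540.325 V=51112.730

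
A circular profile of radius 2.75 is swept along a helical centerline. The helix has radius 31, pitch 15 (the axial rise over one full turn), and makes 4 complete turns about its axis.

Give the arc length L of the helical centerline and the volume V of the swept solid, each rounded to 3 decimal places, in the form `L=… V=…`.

L=781.422 V=18565.251

2πR = 2π·31 = 194.778745
per-turn = √(194.778745² + 15²) = √(37938.7593 + 225) = √38163.7593 = 195.355469
L = 4 × 195.355469 = 781.421877
V = π·2.75² × L = 23.758294 × 781.421877 = 18565.251026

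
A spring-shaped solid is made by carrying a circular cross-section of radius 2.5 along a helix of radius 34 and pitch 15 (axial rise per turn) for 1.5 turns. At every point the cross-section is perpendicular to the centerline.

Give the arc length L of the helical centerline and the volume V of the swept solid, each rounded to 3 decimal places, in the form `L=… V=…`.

2πR = 2π·34 = 213.628300
per-turn = √(213.628300² + 15²) = √(45637.0508 + 225) = √45862.0508 = 214.154269
L = 1.5 × 214.154269 = 321.231403
V = π·2.5² × L = 19.634954 × 321.231403 = 6307.363846

L=321.231 V=6307.364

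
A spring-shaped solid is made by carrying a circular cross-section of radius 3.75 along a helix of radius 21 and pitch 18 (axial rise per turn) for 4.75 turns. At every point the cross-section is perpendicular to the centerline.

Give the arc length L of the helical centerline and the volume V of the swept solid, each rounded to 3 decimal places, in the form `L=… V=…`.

L=632.553 V=27945.324

2πR = 2π·21 = 131.946891
per-turn = √(131.946891² + 18²) = √(17409.9822 + 324) = √17733.9822 = 133.168999
L = 4.75 × 133.168999 = 632.552743
V = π·3.75² × L = 44.178647 × 632.552743 = 27945.324143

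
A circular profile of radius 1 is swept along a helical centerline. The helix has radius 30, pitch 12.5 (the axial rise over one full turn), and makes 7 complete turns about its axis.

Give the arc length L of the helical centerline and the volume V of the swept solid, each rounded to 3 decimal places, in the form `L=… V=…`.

2πR = 2π·30 = 188.495559
per-turn = √(188.495559² + 12.5²) = √(35530.5758 + 156.25) = √35686.8258 = 188.909571
L = 7 × 188.909571 = 1322.366994
V = π·1² × L = 3.141593 × 1322.366994 = 4154.338433

L=1322.367 V=4154.338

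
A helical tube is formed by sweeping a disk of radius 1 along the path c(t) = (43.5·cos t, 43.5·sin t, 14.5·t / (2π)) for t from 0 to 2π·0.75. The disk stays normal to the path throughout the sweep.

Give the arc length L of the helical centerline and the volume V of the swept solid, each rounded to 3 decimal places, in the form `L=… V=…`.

L=205.277 V=644.897

2πR = 2π·43.5 = 273.318561
per-turn = √(273.318561² + 14.5²) = √(74703.0357 + 210.25) = √74913.2857 = 273.702915
L = 0.75 × 273.702915 = 205.277186
V = π·1² × L = 3.141593 × 205.277186 = 644.897300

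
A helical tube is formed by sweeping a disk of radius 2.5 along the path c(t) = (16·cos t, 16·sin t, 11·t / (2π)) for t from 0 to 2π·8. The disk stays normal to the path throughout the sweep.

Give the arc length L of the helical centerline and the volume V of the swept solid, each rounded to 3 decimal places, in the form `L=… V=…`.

L=809.048 V=15885.617

2πR = 2π·16 = 100.530965
per-turn = √(100.530965² + 11²) = √(10106.4749 + 121) = √10227.4749 = 101.130979
L = 8 × 101.130979 = 809.047832
V = π·2.5² × L = 19.634954 × 809.047832 = 15885.617029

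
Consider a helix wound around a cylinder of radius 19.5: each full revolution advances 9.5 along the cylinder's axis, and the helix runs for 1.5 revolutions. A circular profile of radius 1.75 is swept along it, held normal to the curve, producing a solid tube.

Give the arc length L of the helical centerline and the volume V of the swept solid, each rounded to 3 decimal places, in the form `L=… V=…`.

2πR = 2π·19.5 = 122.522113
per-turn = √(122.522113² + 9.5²) = √(15011.6683 + 90.25) = √15101.9183 = 122.889862
L = 1.5 × 122.889862 = 184.334794
V = π·1.75² × L = 9.621128 × 184.334794 = 1773.508553

L=184.335 V=1773.509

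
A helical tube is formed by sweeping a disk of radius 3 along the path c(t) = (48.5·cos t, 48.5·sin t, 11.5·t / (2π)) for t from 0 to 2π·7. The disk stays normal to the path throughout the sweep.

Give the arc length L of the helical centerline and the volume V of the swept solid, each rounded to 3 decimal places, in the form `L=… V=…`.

2πR = 2π·48.5 = 304.734487
per-turn = √(304.734487² + 11.5²) = √(92863.1078 + 132.25) = √92995.3578 = 304.951402
L = 7 × 304.951402 = 2134.659817
V = π·3² × L = 28.274334 × 2134.659817 = 60356.084380

L=2134.660 V=60356.084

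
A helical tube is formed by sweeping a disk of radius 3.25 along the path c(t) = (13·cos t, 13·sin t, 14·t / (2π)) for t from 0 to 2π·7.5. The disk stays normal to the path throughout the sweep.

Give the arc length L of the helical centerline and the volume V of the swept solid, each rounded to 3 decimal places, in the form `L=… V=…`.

2πR = 2π·13 = 81.681409
per-turn = √(81.681409² + 14²) = √(6671.8526 + 196) = √6867.8526 = 82.872508
L = 7.5 × 82.872508 = 621.543810
V = π·3.25² × L = 33.183072 × 621.543810 = 20624.733239

L=621.544 V=20624.733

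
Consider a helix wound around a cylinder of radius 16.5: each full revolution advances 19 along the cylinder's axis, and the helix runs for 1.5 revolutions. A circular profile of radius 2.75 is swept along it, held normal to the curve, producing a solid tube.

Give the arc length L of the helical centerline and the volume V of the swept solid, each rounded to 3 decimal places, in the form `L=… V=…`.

L=158.099 V=3756.159

2πR = 2π·16.5 = 103.672558
per-turn = √(103.672558² + 19²) = √(10747.9992 + 361) = √11108.9992 = 105.399237
L = 1.5 × 105.399237 = 158.098856
V = π·2.75² × L = 23.758294 × 158.098856 = 3756.159166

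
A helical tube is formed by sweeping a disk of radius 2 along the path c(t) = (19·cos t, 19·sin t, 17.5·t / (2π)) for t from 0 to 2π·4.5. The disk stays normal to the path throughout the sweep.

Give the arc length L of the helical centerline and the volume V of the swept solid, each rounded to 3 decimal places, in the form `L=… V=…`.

L=542.954 V=6822.957

2πR = 2π·19 = 119.380521
per-turn = √(119.380521² + 17.5²) = √(14251.7088 + 306.25) = √14557.9588 = 120.656366
L = 4.5 × 120.656366 = 542.953649
V = π·2² × L = 12.566371 × 542.953649 = 6822.956778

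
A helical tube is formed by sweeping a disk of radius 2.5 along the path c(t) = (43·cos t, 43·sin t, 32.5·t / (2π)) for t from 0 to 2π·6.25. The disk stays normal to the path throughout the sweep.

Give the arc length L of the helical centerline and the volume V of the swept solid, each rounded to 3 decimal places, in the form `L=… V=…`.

L=1700.779 V=33394.723

2πR = 2π·43 = 270.176968
per-turn = √(270.176968² + 32.5²) = √(72995.5942 + 1056.25) = √74051.8442 = 272.124685
L = 6.25 × 272.124685 = 1700.779281
V = π·2.5² × L = 19.634954 × 1700.779281 = 33394.723088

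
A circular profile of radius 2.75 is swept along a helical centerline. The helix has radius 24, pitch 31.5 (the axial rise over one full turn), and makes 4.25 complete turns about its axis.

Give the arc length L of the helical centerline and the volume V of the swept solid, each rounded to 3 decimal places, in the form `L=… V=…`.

2πR = 2π·24 = 150.796447
per-turn = √(150.796447² + 31.5²) = √(22739.5685 + 992.25) = √23731.8185 = 154.051350
L = 4.25 × 154.051350 = 654.718239
V = π·2.75² × L = 23.758294 × 654.718239 = 15554.988697

L=654.718 V=15554.989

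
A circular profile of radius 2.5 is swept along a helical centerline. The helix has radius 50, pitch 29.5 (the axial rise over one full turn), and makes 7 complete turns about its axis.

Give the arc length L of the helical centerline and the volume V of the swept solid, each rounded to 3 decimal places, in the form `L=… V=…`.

2πR = 2π·50 = 314.159265
per-turn = √(314.159265² + 29.5²) = √(98696.0440 + 870.25) = √99566.2940 = 315.541271
L = 7 × 315.541271 = 2208.788900
V = π·2.5² × L = 19.634954 × 2208.788900 = 43369.468643

L=2208.789 V=43369.469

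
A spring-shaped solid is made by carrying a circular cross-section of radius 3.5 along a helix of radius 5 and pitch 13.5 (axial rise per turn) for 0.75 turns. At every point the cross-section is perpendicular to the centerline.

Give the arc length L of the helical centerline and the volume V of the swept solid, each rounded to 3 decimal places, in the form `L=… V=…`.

2πR = 2π·5 = 31.415927
per-turn = √(31.415927² + 13.5²) = √(986.9604 + 182.25) = √1169.2104 = 34.193719
L = 0.75 × 34.193719 = 25.645289
V = π·3.5² × L = 38.484510 × 25.645289 = 986.946400

L=25.645 V=986.946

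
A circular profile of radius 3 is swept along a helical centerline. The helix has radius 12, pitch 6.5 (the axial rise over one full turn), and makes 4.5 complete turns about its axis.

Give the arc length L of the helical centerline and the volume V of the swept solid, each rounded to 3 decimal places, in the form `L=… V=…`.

2πR = 2π·12 = 75.398224
per-turn = √(75.398224² + 6.5²) = √(5684.8921 + 42.25) = √5727.1421 = 75.677884
L = 4.5 × 75.677884 = 340.550478
V = π·3² × L = 28.274334 × 340.550478 = 9628.837926

L=340.550 V=9628.838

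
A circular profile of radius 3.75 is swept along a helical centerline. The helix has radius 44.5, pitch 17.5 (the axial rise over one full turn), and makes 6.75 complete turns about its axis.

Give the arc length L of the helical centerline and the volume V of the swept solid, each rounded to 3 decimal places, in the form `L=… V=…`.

L=1891.005 V=83542.035

2πR = 2π·44.5 = 279.601746
per-turn = √(279.601746² + 17.5²) = √(78177.1365 + 306.25) = √78483.3865 = 280.148865
L = 6.75 × 280.148865 = 1891.004838
V = π·3.75² × L = 44.178647 × 1891.004838 = 83542.034609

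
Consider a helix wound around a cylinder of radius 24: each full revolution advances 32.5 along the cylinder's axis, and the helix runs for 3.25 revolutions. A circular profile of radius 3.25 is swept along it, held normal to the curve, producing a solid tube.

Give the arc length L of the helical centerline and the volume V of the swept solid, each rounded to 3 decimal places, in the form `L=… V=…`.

L=501.342 V=16636.052

2πR = 2π·24 = 150.796447
per-turn = √(150.796447² + 32.5²) = √(22739.5685 + 1056.25) = √23795.8185 = 154.258933
L = 3.25 × 154.258933 = 501.341534
V = π·3.25² × L = 33.183072 × 501.341534 = 16636.052409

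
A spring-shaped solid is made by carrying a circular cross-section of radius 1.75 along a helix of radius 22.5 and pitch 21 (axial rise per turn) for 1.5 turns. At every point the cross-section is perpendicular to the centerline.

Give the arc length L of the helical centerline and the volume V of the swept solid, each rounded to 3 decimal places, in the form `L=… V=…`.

2πR = 2π·22.5 = 141.371669
per-turn = √(141.371669² + 21²) = √(19985.9489 + 441) = √20426.9489 = 142.922877
L = 1.5 × 142.922877 = 214.384316
V = π·1.75² × L = 9.621128 × 214.384316 = 2062.618841

L=214.384 V=2062.619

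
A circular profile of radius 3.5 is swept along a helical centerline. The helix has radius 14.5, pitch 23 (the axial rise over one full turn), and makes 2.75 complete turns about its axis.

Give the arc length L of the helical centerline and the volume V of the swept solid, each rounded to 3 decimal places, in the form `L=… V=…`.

L=258.403 V=9944.494

2πR = 2π·14.5 = 91.106187
per-turn = √(91.106187² + 23²) = √(8300.3373 + 529) = √8829.3373 = 93.964553
L = 2.75 × 93.964553 = 258.402522
V = π·3.5² × L = 38.484510 × 258.402522 = 9944.494441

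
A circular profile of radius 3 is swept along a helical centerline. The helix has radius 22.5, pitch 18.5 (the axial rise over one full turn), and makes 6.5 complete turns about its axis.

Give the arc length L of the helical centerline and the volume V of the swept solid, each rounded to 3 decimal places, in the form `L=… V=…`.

2πR = 2π·22.5 = 141.371669
per-turn = √(141.371669² + 18.5²) = √(19985.9489 + 342.25) = √20328.1989 = 142.576993
L = 6.5 × 142.576993 = 926.750454
V = π·3² × L = 28.274334 × 926.750454 = 26203.251763

L=926.750 V=26203.252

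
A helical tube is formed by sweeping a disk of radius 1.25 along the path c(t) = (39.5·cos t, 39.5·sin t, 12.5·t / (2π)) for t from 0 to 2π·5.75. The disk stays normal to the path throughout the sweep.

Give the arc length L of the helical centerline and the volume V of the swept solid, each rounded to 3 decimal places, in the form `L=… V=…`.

2πR = 2π·39.5 = 248.185820
per-turn = √(248.185820² + 12.5²) = √(61596.2011 + 156.25) = √61752.4511 = 248.500405
L = 5.75 × 248.500405 = 1428.877326
V = π·1.25² × L = 4.908739 × 1428.877326 = 7013.985173

L=1428.877 V=7013.985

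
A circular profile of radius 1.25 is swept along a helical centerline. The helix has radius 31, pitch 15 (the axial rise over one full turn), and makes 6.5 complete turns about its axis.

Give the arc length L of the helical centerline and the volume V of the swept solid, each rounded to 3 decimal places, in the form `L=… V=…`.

L=1269.811 V=6233.168

2πR = 2π·31 = 194.778745
per-turn = √(194.778745² + 15²) = √(37938.7593 + 225) = √38163.7593 = 195.355469
L = 6.5 × 195.355469 = 1269.810549
V = π·1.25² × L = 4.908739 × 1269.810549 = 6233.167958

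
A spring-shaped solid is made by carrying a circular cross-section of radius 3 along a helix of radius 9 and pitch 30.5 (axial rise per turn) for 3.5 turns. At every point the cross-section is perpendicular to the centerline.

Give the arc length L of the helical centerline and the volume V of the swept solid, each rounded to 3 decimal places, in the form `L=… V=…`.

2πR = 2π·9 = 56.548668
per-turn = √(56.548668² + 30.5²) = √(3197.7518 + 930.25) = √4128.0018 = 64.249528
L = 3.5 × 64.249528 = 224.873347
V = π·3² × L = 28.274334 × 224.873347 = 6358.144105

L=224.873 V=6358.144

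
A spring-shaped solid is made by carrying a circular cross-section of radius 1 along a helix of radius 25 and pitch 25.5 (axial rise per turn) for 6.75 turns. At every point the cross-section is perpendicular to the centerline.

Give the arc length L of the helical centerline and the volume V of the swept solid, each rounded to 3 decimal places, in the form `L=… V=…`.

L=1074.168 V=3374.598

2πR = 2π·25 = 157.079633
per-turn = √(157.079633² + 25.5²) = √(24674.0110 + 650.25) = √25324.2610 = 159.135983
L = 6.75 × 159.135983 = 1074.167883
V = π·1² × L = 3.141593 × 1074.167883 = 3374.597932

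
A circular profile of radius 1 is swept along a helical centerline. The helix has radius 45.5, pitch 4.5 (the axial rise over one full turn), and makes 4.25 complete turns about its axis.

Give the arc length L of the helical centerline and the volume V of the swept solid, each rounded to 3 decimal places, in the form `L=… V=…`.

2πR = 2π·45.5 = 285.884931
per-turn = √(285.884931² + 4.5²) = √(81730.1940 + 20.25) = √81750.4440 = 285.920346
L = 4.25 × 285.920346 = 1215.161469
V = π·1² × L = 3.141593 × 1215.161469 = 3817.542344

L=1215.161 V=3817.542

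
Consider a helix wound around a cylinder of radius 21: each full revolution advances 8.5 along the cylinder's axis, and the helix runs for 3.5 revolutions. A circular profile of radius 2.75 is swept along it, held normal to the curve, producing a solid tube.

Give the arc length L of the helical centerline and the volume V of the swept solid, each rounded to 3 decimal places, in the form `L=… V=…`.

2πR = 2π·21 = 131.946891
per-turn = √(131.946891² + 8.5²) = √(17409.9822 + 72.25) = √17482.2322 = 132.220392
L = 3.5 × 132.220392 = 462.771373
V = π·2.75² × L = 23.758294 × 462.771373 = 10994.658548

L=462.771 V=10994.659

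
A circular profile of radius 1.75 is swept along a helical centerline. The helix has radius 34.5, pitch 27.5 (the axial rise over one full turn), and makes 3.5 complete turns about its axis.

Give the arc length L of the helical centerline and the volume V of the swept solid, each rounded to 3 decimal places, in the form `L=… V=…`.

2πR = 2π·34.5 = 216.769893
per-turn = √(216.769893² + 27.5²) = √(46989.1866 + 756.25) = √47745.4366 = 218.507292
L = 3.5 × 218.507292 = 764.775521
V = π·1.75² × L = 9.621128 × 764.775521 = 7358.002799

L=764.776 V=7358.003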